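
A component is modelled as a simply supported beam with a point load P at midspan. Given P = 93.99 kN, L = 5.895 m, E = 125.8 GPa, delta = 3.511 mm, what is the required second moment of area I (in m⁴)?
Model: a simply supported beam with a point load P at midspan, so delta = (P·L^3) / (48·E·I).
Solve for I: I = (P·L^3) / (48·delta·E).
Convert to SI units:
  P = 93.99 kN = 93990 N
  E = 125.8 GPa = 1.258 × 10¹¹ Pa
  delta = 3.511 mm = 0.003511 m
Substitute:
  I = (93990 × 5.895^3) / (48 × 0.003511 × (1.258 × 10¹¹))
  I = 0.0009082 m⁴
Final answer: I = 0.0009082 m⁴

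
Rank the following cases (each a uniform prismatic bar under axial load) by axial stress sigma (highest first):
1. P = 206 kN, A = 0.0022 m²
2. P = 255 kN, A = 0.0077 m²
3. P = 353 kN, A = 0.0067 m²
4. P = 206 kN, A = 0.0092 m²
Model: a uniform prismatic bar under axial load, so sigma = P / A (SI units).
  Case 1: sigma = 206000 / 0.0022 = 9.364 × 10⁷ Pa = 93.64 MPa
  Case 2: sigma = 255000 / 0.0077 = 3.312 × 10⁷ Pa = 33.12 MPa
  Case 3: sigma = 353000 / 0.0067 = 5.269 × 10⁷ Pa = 52.69 MPa
  Case 4: sigma = 206000 / 0.0092 = 2.239 × 10⁷ Pa = 22.39 MPa
Ordering: 93.64 MPa (case 1) > 52.69 MPa (case 3) > 33.12 MPa (case 2) > 22.39 MPa (case 4)
Final answer: 1, 3, 2, 4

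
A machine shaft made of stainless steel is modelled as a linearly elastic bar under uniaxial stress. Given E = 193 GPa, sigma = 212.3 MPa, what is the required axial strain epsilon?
Model: a linearly elastic bar under uniaxial stress, so sigma = E·epsilon.
Solve for epsilon: epsilon = sigma / E.
Convert to SI units:
  E = 193 GPa = 1.93 × 10¹¹ Pa
  sigma = 212.3 MPa = 2.123 × 10⁸ Pa
Substitute:
  epsilon = (2.123 × 10⁸) / (1.93 × 10¹¹)
  epsilon = 0.0011
Final answer: epsilon = 0.0011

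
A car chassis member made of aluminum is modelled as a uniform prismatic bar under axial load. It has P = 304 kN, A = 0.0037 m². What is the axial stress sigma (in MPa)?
Model: a uniform prismatic bar under axial load, so sigma = P / A.
Convert to SI units:
  P = 304 kN = 304000 N
Substitute:
  sigma = 304000 / 0.0037
  sigma = 8.216 × 10⁷ Pa
Convert: sigma = 8.216 × 10⁷ Pa = 82.16 MPa
Final answer: sigma = 82.16 MPa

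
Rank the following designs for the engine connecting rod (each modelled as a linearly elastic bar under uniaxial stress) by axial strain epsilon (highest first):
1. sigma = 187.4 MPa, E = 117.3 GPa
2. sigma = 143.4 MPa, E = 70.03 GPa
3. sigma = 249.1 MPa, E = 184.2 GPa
Model: a linearly elastic bar under uniaxial stress, so epsilon = sigma / E (SI units).
  Case 1: epsilon = (1.874 × 10⁸) / (1.173 × 10¹¹) = 0.001598
  Case 2: epsilon = (1.434 × 10⁸) / (7.003 × 10¹⁰) = 0.002048
  Case 3: epsilon = (2.491 × 10⁸) / (1.842 × 10¹¹) = 0.001352
Ordering: 0.002048 (case 2) > 0.001598 (case 1) > 0.001352 (case 3)
Final answer: 2, 1, 3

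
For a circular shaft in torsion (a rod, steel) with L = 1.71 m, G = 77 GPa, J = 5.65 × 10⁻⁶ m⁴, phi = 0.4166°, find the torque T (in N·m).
Model: a circular shaft in torsion, so phi = (T·L) / (G·J).
Solve for T: T = (phi·G·J) / L.
Convert to SI units:
  G = 77 GPa = 7.7 × 10¹⁰ Pa
  phi = 0.4166° = 0.007271 rad
Substitute:
  T = (0.007271 × (7.7 × 10¹⁰) × (5.65 × 10⁻⁶)) / 1.71
  T = 1850 N·m
Final answer: T = 1850 N·m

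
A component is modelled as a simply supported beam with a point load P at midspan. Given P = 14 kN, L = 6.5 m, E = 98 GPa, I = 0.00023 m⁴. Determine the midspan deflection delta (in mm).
Model: a simply supported beam with a point load P at midspan, so delta = (P·L^3) / (48·E·I).
Convert to SI units:
  P = 14 kN = 14000 N
  E = 98 GPa = 9.8 × 10¹⁰ Pa
Substitute:
  delta = (14000 × 6.5^3) / (48 × (9.8 × 10¹⁰) × 0.00023)
  delta = 0.003554 m
Convert: delta = 0.003554 m = 3.554 mm
Final answer: delta = 3.554 mm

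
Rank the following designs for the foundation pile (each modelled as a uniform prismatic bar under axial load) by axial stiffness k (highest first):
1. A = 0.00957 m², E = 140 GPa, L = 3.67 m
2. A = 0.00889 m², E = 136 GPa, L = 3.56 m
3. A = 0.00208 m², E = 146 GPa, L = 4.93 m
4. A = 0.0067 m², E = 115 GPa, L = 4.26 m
Model: a uniform prismatic bar under axial load, so k = (A·E) / L (SI units).
  Case 1: k = (0.00957 × (1.4 × 10¹¹)) / 3.67 = 3.651 × 10⁸ N/m = 365.1 MN/m
  Case 2: k = (0.00889 × (1.36 × 10¹¹)) / 3.56 = 3.396 × 10⁸ N/m = 339.6 MN/m
  Case 3: k = (0.00208 × (1.46 × 10¹¹)) / 4.93 = 6.16 × 10⁷ N/m = 61.6 MN/m
  Case 4: k = (0.0067 × (1.15 × 10¹¹)) / 4.26 = 1.809 × 10⁸ N/m = 180.9 MN/m
Ordering: 365.1 MN/m (case 1) > 339.6 MN/m (case 2) > 180.9 MN/m (case 4) > 61.6 MN/m (case 3)
Final answer: 1, 2, 4, 3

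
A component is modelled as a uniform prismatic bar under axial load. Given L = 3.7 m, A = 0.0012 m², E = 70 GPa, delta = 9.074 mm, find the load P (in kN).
Model: a uniform prismatic bar under axial load, so delta = (P·L) / (A·E).
Solve for P: P = (delta·A·E) / L.
Convert to SI units:
  E = 70 GPa = 7 × 10¹⁰ Pa
  delta = 9.074 mm = 0.009074 m
Substitute:
  P = (0.009074 × 0.0012 × (7 × 10¹⁰)) / 3.7
  P = 206000 N
Convert: P = 206000 N = 206 kN
Final answer: P = 206 kN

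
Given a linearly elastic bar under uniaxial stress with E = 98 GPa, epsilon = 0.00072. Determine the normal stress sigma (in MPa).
Model: a linearly elastic bar under uniaxial stress, so sigma = E·epsilon.
Convert to SI units:
  E = 98 GPa = 9.8 × 10¹⁰ Pa
Substitute:
  sigma = (9.8 × 10¹⁰) × 0.00072
  sigma = 7.056 × 10⁷ Pa
Convert: sigma = 7.056 × 10⁷ Pa = 70.56 MPa
Final answer: sigma = 70.56 MPa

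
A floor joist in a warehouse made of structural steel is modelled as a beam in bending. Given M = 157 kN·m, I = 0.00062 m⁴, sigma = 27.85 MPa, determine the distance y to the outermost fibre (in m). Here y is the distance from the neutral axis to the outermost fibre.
Model: a beam in bending, so sigma = (M·y) / I.
Solve for y: y = (sigma·I) / M.
Convert to SI units:
  M = 157 kN·m = 157000 N·m
  sigma = 27.85 MPa = 2.785 × 10⁷ Pa
Substitute:
  y = ((2.785 × 10⁷) × 0.00062) / 157000
  y = 0.11 m
Final answer: y = 0.11 m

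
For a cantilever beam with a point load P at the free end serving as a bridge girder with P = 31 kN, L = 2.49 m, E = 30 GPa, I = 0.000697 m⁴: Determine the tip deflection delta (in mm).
Model: a cantilever beam with a point load P at the free end, so delta = (P·L^3) / (3·E·I).
Convert to SI units:
  P = 31 kN = 31000 N
  E = 30 GPa = 3 × 10¹⁰ Pa
Substitute:
  delta = (31000 × 2.49^3) / (3 × (3 × 10¹⁰) × 0.000697)
  delta = 0.007629 m
Convert: delta = 0.007629 m = 7.629 mm
Final answer: delta = 7.629 mm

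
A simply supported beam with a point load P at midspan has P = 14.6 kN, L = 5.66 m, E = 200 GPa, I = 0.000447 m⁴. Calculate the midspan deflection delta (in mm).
Model: a simply supported beam with a point load P at midspan, so delta = (P·L^3) / (48·E·I).
Convert to SI units:
  P = 14.6 kN = 14600 N
  E = 200 GPa = 2 × 10¹¹ Pa
Substitute:
  delta = (14600 × 5.66^3) / (48 × (2 × 10¹¹) × 0.000447)
  delta = 0.0006169 m
Convert: delta = 0.0006169 m = 0.6169 mm
Final answer: delta = 0.6169 mm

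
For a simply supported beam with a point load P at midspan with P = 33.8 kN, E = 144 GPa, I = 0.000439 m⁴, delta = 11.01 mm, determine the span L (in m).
Model: a simply supported beam with a point load P at midspan, so delta = (P·L^3) / (48·E·I).
Solve for L: L = ((48·delta·E·I) / P)^(1/3).
Convert to SI units:
  P = 33.8 kN = 33800 N
  E = 144 GPa = 1.44 × 10¹¹ Pa
  delta = 11.01 mm = 0.01101 m
Substitute:
  L = ((48 × 0.01101 × (1.44 × 10¹¹) × 0.000439) / 33800)^(1/3)
  L = 9.961 m
Final answer: L = 9.961 m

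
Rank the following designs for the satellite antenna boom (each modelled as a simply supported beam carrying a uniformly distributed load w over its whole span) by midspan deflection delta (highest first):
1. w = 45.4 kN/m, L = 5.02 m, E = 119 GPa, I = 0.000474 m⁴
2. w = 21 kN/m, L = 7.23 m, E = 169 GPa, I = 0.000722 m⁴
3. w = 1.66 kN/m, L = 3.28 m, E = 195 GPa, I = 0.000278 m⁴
Model: a simply supported beam carrying a uniformly distributed load w over its whole span, so delta = (5·w·L^4) / (384·E·I) (SI units).
  Case 1: delta = (5 × 45400 × 5.02^4) / (384 × (1.19 × 10¹¹) × 0.000474) = 0.006656 m = 6.656 mm
  Case 2: delta = (5 × 21000 × 7.23^4) / (384 × (1.69 × 10¹¹) × 0.000722) = 0.006123 m = 6.123 mm
  Case 3: delta = (5 × 1660 × 3.28^4) / (384 × (1.95 × 10¹¹) × 0.000278) = 4.615 × 10⁻⁵ m = 0.04615 mm
Ordering: 6.656 mm (case 1) > 6.123 mm (case 2) > 0.04615 mm (case 3)
Final answer: 1, 2, 3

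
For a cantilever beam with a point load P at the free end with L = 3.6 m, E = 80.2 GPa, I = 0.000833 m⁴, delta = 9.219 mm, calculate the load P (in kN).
Model: a cantilever beam with a point load P at the free end, so delta = (P·L^3) / (3·E·I).
Solve for P: P = (3·delta·E·I) / L^3.
Convert to SI units:
  E = 80.2 GPa = 8.02 × 10¹⁰ Pa
  delta = 9.219 mm = 0.009219 m
Substitute:
  P = (3 × 0.009219 × (8.02 × 10¹⁰) × 0.000833) / 3.6^3
  P = 39600 N
Convert: P = 39600 N = 39.6 kN
Final answer: P = 39.6 kN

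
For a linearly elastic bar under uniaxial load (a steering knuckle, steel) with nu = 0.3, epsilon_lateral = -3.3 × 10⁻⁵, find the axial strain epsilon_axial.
Model: a linearly elastic bar under uniaxial load, so epsilon_lateral = -nu·epsilon_axial.
Solve for epsilon_axial: epsilon_axial = -epsilon_lateral / nu.
Substitute:
  epsilon_axial = -(-3.3 × 10⁻⁵) / 0.3
  epsilon_axial = 0.00011
Final answer: epsilon_axial = 0.00011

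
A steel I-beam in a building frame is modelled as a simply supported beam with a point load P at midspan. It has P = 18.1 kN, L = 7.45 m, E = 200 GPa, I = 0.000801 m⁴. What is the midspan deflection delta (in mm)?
Model: a simply supported beam with a point load P at midspan, so delta = (P·L^3) / (48·E·I).
Convert to SI units:
  P = 18.1 kN = 18100 N
  E = 200 GPa = 2 × 10¹¹ Pa
Substitute:
  delta = (18100 × 7.45^3) / (48 × (2 × 10¹¹) × 0.000801)
  delta = 0.0009733 m
Convert: delta = 0.0009733 m = 0.9733 mm
Final answer: delta = 0.9733 mm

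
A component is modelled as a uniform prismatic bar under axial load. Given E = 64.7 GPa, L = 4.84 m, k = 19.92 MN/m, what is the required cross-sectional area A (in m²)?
Model: a uniform prismatic bar under axial load, so k = (A·E) / L.
Solve for A: A = (k·L) / E.
Convert to SI units:
  E = 64.7 GPa = 6.47 × 10¹⁰ Pa
  k = 19.92 MN/m = 1.992 × 10⁷ N/m
Substitute:
  A = ((1.992 × 10⁷) × 4.84) / (6.47 × 10¹⁰)
  A = 0.00149 m²
Final answer: A = 0.00149 m²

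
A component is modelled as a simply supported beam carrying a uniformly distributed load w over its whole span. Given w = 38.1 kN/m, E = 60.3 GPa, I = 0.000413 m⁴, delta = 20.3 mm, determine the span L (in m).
Model: a simply supported beam carrying a uniformly distributed load w over its whole span, so delta = (5·w·L^4) / (384·E·I).
Solve for L: L = ((384·delta·E·I) / (5·w))^(1/4).
Convert to SI units:
  w = 38.1 kN/m = 38100 N/m
  E = 60.3 GPa = 6.03 × 10¹⁰ Pa
  delta = 20.3 mm = 0.0203 m
Substitute:
  L = ((384 × 0.0203 × (6.03 × 10¹⁰) × 0.000413) / (5 × 38100))^(1/4)
  L = 5.65 m
Final answer: L = 5.65 m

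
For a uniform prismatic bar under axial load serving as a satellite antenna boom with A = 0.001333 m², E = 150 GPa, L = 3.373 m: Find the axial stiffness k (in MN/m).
Model: a uniform prismatic bar under axial load, so k = (A·E) / L.
Convert to SI units:
  E = 150 GPa = 1.5 × 10¹¹ Pa
Substitute:
  k = (0.001333 × (1.5 × 10¹¹)) / 3.373
  k = 5.928 × 10⁷ N/m
Convert: k = 5.928 × 10⁷ N/m = 59.28 MN/m
Final answer: k = 59.28 MN/m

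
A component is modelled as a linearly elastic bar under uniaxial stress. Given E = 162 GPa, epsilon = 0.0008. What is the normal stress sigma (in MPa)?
Model: a linearly elastic bar under uniaxial stress, so sigma = E·epsilon.
Convert to SI units:
  E = 162 GPa = 1.62 × 10¹¹ Pa
Substitute:
  sigma = (1.62 × 10¹¹) × 0.0008
  sigma = 1.296 × 10⁸ Pa
Convert: sigma = 1.296 × 10⁸ Pa = 129.6 MPa
Final answer: sigma = 129.6 MPa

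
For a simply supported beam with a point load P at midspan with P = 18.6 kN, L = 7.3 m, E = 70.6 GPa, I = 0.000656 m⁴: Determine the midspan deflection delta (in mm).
Model: a simply supported beam with a point load P at midspan, so delta = (P·L^3) / (48·E·I).
Convert to SI units:
  P = 18.6 kN = 18600 N
  E = 70.6 GPa = 7.06 × 10¹⁰ Pa
Substitute:
  delta = (18600 × 7.3^3) / (48 × (7.06 × 10¹⁰) × 0.000656)
  delta = 0.003255 m
Convert: delta = 0.003255 m = 3.255 mm
Final answer: delta = 3.255 mm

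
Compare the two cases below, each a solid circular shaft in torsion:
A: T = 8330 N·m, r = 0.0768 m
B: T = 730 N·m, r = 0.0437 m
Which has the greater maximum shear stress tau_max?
Model: a solid circular shaft in torsion, so tau_max = (2·T) / (π·r^3) (SI units).
  A: tau_max = (2 × 8330) / (π × 0.0768^3) = 1.171 × 10⁷ Pa = 11.71 MPa
  B: tau_max = (2 × 730) / (π × 0.0437^3) = 5.569 × 10⁶ Pa = 5.569 MPa
11.71 MPa > 5.569 MPa, so A is larger.
Final answer: A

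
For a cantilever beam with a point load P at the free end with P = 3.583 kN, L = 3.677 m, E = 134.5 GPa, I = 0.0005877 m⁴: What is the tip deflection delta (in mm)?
Model: a cantilever beam with a point load P at the free end, so delta = (P·L^3) / (3·E·I).
Convert to SI units:
  P = 3.583 kN = 3583 N
  E = 134.5 GPa = 1.345 × 10¹¹ Pa
Substitute:
  delta = (3583 × 3.677^3) / (3 × (1.345 × 10¹¹) × 0.0005877)
  delta = 0.0007512 m
Convert: delta = 0.0007512 m = 0.7512 mm
Final answer: delta = 0.7512 mm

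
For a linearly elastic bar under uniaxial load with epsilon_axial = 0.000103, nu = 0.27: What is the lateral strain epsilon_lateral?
Model: a linearly elastic bar under uniaxial load, so epsilon_lateral = -nu·epsilon_axial.
Substitute:
  epsilon_lateral = -(0.27 × 0.000103)
  epsilon_lateral = -2.781 × 10⁻⁵
Final answer: epsilon_lateral = -2.781 × 10⁻⁵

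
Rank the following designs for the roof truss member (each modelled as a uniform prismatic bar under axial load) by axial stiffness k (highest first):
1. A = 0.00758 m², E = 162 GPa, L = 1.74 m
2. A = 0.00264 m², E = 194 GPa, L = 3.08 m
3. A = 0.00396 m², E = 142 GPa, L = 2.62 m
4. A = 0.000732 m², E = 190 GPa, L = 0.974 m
Model: a uniform prismatic bar under axial load, so k = (A·E) / L (SI units).
  Case 1: k = (0.00758 × (1.62 × 10¹¹)) / 1.74 = 7.057 × 10⁸ N/m = 705.7 MN/m
  Case 2: k = (0.00264 × (1.94 × 10¹¹)) / 3.08 = 1.663 × 10⁸ N/m = 166.3 MN/m
  Case 3: k = (0.00396 × (1.42 × 10¹¹)) / 2.62 = 2.146 × 10⁸ N/m = 214.6 MN/m
  Case 4: k = (0.000732 × (1.9 × 10¹¹)) / 0.974 = 1.428 × 10⁸ N/m = 142.8 MN/m
Ordering: 705.7 MN/m (case 1) > 214.6 MN/m (case 3) > 166.3 MN/m (case 2) > 142.8 MN/m (case 4)
Final answer: 1, 3, 2, 4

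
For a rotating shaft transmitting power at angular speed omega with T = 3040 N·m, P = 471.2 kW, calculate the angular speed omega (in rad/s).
Model: a rotating shaft transmitting power at angular speed omega, so P = T·omega.
Solve for omega: omega = P / T.
Convert to SI units:
  P = 471.2 kW = 471200 W
Substitute:
  omega = 471200 / 3040
  omega = 155 rad/s
Final answer: omega = 155 rad/s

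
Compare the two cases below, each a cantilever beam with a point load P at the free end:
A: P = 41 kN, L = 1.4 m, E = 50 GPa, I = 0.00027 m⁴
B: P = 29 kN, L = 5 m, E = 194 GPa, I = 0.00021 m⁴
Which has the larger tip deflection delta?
Model: a cantilever beam with a point load P at the free end, so delta = (P·L^3) / (3·E·I) (SI units).
  A: delta = (41000 × 1.4^3) / (3 × (5 × 10¹⁰) × 0.00027) = 0.002778 m = 2.778 mm
  B: delta = (29000 × 5^3) / (3 × (1.94 × 10¹¹) × 0.00021) = 0.02966 m = 29.66 mm
29.66 mm > 2.778 mm, so B is larger.
Final answer: B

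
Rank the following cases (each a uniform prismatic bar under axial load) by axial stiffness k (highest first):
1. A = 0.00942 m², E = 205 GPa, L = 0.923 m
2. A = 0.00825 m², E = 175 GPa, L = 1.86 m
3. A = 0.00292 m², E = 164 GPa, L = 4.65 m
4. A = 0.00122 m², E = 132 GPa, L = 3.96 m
Model: a uniform prismatic bar under axial load, so k = (A·E) / L (SI units).
  Case 1: k = (0.00942 × (2.05 × 10¹¹)) / 0.923 = 2.092 × 10⁹ N/m = 2092 MN/m
  Case 2: k = (0.00825 × (1.75 × 10¹¹)) / 1.86 = 7.762 × 10⁸ N/m = 776.2 MN/m
  Case 3: k = (0.00292 × (1.64 × 10¹¹)) / 4.65 = 1.03 × 10⁸ N/m = 103 MN/m
  Case 4: k = (0.00122 × (1.32 × 10¹¹)) / 3.96 = 4.067 × 10⁷ N/m = 40.67 MN/m
Ordering: 2092 MN/m (case 1) > 776.2 MN/m (case 2) > 103 MN/m (case 3) > 40.67 MN/m (case 4)
Final answer: 1, 2, 3, 4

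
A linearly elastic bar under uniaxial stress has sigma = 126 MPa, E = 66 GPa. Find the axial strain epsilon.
Model: a linearly elastic bar under uniaxial stress, so epsilon = sigma / E.
Convert to SI units:
  sigma = 126 MPa = 1.26 × 10⁸ Pa
  E = 66 GPa = 6.6 × 10¹⁰ Pa
Substitute:
  epsilon = (1.26 × 10⁸) / (6.6 × 10¹⁰)
  epsilon = 0.001909
Final answer: epsilon = 0.001909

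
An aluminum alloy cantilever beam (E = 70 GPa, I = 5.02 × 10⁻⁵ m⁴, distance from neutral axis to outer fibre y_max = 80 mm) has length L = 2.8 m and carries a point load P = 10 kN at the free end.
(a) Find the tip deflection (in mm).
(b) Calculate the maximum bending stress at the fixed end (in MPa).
(a) Tip deflection of a cantilever with an end point load: δ = P·L^3 / (3·E·I). Convert P = 10 kN = 10000 N, E = 70 GPa = 7 × 10¹⁰ Pa.
  δ = (10000 × 2.8^3) / (3 × (7 × 10¹⁰) × (5.02 × 10⁻⁵)) = 0.02082 m = 20.82 mm
(b) Maximum bending moment at the fixed end: M = P·L = 10000 × 2.8 = 28000 N·m. Convert y_max = 80 mm = 0.08 m.
  σ = M·y_max / I = (28000 × 0.08) / (5.02 × 10⁻⁵) = 4.462 × 10⁷ Pa = 44.62 MPa
Final answer: (a) δ = 20.82 mm, (b) σ = 44.62 MPa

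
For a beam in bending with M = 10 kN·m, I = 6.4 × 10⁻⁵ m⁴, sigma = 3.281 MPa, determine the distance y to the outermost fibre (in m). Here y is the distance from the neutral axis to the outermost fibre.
Model: a beam in bending, so sigma = (M·y) / I.
Solve for y: y = (sigma·I) / M.
Convert to SI units:
  M = 10 kN·m = 10000 N·m
  sigma = 3.281 MPa = 3.281 × 10⁶ Pa
Substitute:
  y = ((3.281 × 10⁶) × (6.4 × 10⁻⁵)) / 10000
  y = 0.021 m
Final answer: y = 0.021 m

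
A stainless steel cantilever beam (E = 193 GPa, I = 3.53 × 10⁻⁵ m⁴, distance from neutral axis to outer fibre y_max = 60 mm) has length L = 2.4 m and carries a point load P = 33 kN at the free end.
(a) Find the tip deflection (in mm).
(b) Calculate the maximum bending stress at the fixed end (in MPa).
(a) Tip deflection of a cantilever with an end point load: δ = P·L^3 / (3·E·I). Convert P = 33 kN = 33000 N, E = 193 GPa = 1.93 × 10¹¹ Pa.
  δ = (33000 × 2.4^3) / (3 × (1.93 × 10¹¹) × (3.53 × 10⁻⁵)) = 0.02232 m = 22.32 mm
(b) Maximum bending moment at the fixed end: M = P·L = 33000 × 2.4 = 79200 N·m. Convert y_max = 60 mm = 0.06 m.
  σ = M·y_max / I = (79200 × 0.06) / (3.53 × 10⁻⁵) = 1.346 × 10⁸ Pa = 134.6 MPa
Final answer: (a) δ = 22.32 mm, (b) σ = 134.6 MPa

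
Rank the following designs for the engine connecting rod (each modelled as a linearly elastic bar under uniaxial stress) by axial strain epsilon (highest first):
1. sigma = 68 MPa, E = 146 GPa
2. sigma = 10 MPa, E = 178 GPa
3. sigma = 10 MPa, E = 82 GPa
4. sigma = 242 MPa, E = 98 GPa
Model: a linearly elastic bar under uniaxial stress, so epsilon = sigma / E (SI units).
  Case 1: epsilon = (6.8 × 10⁷) / (1.46 × 10¹¹) = 0.0004658
  Case 2: epsilon = (1 × 10⁷) / (1.78 × 10¹¹) = 5.618 × 10⁻⁵
  Case 3: epsilon = (1 × 10⁷) / (8.2 × 10¹⁰) = 0.000122
  Case 4: epsilon = (2.42 × 10⁸) / (9.8 × 10¹⁰) = 0.002469
Ordering: 0.002469 (case 4) > 0.0004658 (case 1) > 0.000122 (case 3) > 5.618 × 10⁻⁵ (case 2)
Final answer: 4, 1, 3, 2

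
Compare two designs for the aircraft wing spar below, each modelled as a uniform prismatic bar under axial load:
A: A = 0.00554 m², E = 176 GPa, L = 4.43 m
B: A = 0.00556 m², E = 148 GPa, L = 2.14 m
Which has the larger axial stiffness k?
Model: a uniform prismatic bar under axial load, so k = (A·E) / L (SI units).
  A: k = (0.00554 × (1.76 × 10¹¹)) / 4.43 = 2.201 × 10⁸ N/m = 220.1 MN/m
  B: k = (0.00556 × (1.48 × 10¹¹)) / 2.14 = 3.845 × 10⁸ N/m = 384.5 MN/m
384.5 MN/m > 220.1 MN/m, so B is larger.
Final answer: B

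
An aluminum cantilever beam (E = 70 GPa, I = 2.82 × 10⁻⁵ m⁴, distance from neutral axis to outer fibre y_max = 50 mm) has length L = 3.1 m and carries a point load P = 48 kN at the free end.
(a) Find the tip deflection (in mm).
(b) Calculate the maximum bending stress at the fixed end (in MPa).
(a) Tip deflection of a cantilever with an end point load: δ = P·L^3 / (3·E·I). Convert P = 48 kN = 48000 N, E = 70 GPa = 7 × 10¹⁰ Pa.
  δ = (48000 × 3.1^3) / (3 × (7 × 10¹⁰) × (2.82 × 10⁻⁵)) = 0.2415 m = 241.5 mm
(b) Maximum bending moment at the fixed end: M = P·L = 48000 × 3.1 = 148800 N·m. Convert y_max = 50 mm = 0.05 m.
  σ = M·y_max / I = (148800 × 0.05) / (2.82 × 10⁻⁵) = 2.638 × 10⁸ Pa = 263.8 MPa
Final answer: (a) δ = 241.5 mm, (b) σ = 263.8 MPa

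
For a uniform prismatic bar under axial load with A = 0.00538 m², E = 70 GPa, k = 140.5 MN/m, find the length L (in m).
Model: a uniform prismatic bar under axial load, so k = (A·E) / L.
Solve for L: L = (A·E) / k.
Convert to SI units:
  E = 70 GPa = 7 × 10¹⁰ Pa
  k = 140.5 MN/m = 1.405 × 10⁸ N/m
Substitute:
  L = (0.00538 × (7 × 10¹⁰)) / (1.405 × 10⁸)
  L = 2.68 m
Final answer: L = 2.68 m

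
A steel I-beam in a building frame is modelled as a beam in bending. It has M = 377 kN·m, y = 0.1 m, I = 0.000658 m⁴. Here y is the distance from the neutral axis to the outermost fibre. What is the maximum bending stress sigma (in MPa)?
Model: a beam in bending, so sigma = (M·y) / I.
Convert to SI units:
  M = 377 kN·m = 377000 N·m
Substitute:
  sigma = (377000 × 0.1) / 0.000658
  sigma = 5.729 × 10⁷ Pa
Convert: sigma = 5.729 × 10⁷ Pa = 57.29 MPa
Final answer: sigma = 57.29 MPa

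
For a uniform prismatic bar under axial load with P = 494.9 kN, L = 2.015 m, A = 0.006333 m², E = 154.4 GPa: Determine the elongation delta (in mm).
Model: a uniform prismatic bar under axial load, so delta = (P·L) / (A·E).
Convert to SI units:
  P = 494.9 kN = 494900 N
  E = 154.4 GPa = 1.544 × 10¹¹ Pa
Substitute:
  delta = (494900 × 2.015) / (0.006333 × (1.544 × 10¹¹))
  delta = 0.00102 m
Convert: delta = 0.00102 m = 1.02 mm
Final answer: delta = 1.02 mm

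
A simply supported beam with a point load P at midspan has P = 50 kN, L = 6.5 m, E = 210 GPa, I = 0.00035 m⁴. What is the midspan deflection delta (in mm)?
Model: a simply supported beam with a point load P at midspan, so delta = (P·L^3) / (48·E·I).
Convert to SI units:
  P = 50 kN = 50000 N
  E = 210 GPa = 2.1 × 10¹¹ Pa
Substitute:
  delta = (50000 × 6.5^3) / (48 × (2.1 × 10¹¹) × 0.00035)
  delta = 0.003892 m
Convert: delta = 0.003892 m = 3.892 mm
Final answer: delta = 3.892 mm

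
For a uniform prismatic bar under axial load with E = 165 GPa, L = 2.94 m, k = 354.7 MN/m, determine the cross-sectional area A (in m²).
Model: a uniform prismatic bar under axial load, so k = (A·E) / L.
Solve for A: A = (k·L) / E.
Convert to SI units:
  E = 165 GPa = 1.65 × 10¹¹ Pa
  k = 354.7 MN/m = 3.547 × 10⁸ N/m
Substitute:
  A = ((3.547 × 10⁸) × 2.94) / (1.65 × 10¹¹)
  A = 0.00632 m²
Final answer: A = 0.00632 m²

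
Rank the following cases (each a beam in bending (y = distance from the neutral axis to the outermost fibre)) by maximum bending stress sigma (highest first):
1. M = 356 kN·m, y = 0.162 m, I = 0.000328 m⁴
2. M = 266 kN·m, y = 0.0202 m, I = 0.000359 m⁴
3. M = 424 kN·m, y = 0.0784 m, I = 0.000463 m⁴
Model: a beam in bending (y = distance from the neutral axis to the outermost fibre), so sigma = (M·y) / I (SI units).
  Case 1: sigma = (356000 × 0.162) / 0.000328 = 1.758 × 10⁸ Pa = 175.8 MPa
  Case 2: sigma = (266000 × 0.0202) / 0.000359 = 1.497 × 10⁷ Pa = 14.97 MPa
  Case 3: sigma = (424000 × 0.0784) / 0.000463 = 7.18 × 10⁷ Pa = 71.8 MPa
Ordering: 175.8 MPa (case 1) > 71.8 MPa (case 3) > 14.97 MPa (case 2)
Final answer: 1, 3, 2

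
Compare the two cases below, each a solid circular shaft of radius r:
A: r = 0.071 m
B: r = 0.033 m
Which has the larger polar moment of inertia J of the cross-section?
Model: a solid circular shaft of radius r, so J = (π·r^4) / 2 (SI units).
  A: J = (π × 0.071^4) / 2 = 3.992 × 10⁻⁵ m⁴
  B: J = (π × 0.033^4) / 2 = 1.863 × 10⁻⁶ m⁴
3.992 × 10⁻⁵ m⁴ > 1.863 × 10⁻⁶ m⁴, so A is larger.
Final answer: A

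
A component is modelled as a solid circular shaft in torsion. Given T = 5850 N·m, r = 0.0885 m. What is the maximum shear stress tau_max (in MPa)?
Model: a solid circular shaft in torsion, so tau_max = (2·T) / (π·r^3).
Substitute:
  tau_max = (2 × 5850) / (π × 0.0885^3)
  tau_max = 5.373 × 10⁶ Pa
Convert: tau_max = 5.373 × 10⁶ Pa = 5.373 MPa
Final answer: tau_max = 5.373 MPa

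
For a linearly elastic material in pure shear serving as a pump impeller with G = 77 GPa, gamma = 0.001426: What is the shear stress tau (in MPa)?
Model: a linearly elastic material in pure shear, so tau = G·gamma.
Convert to SI units:
  G = 77 GPa = 7.7 × 10¹⁰ Pa
Substitute:
  tau = (7.7 × 10¹⁰) × 0.001426
  tau = 1.098 × 10⁸ Pa
Convert: tau = 1.098 × 10⁸ Pa = 109.8 MPa
Final answer: tau = 109.8 MPa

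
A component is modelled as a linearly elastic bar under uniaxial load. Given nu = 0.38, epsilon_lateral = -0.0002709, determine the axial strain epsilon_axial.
Model: a linearly elastic bar under uniaxial load, so epsilon_lateral = -nu·epsilon_axial.
Solve for epsilon_axial: epsilon_axial = -epsilon_lateral / nu.
Substitute:
  epsilon_axial = -(-0.0002709) / 0.38
  epsilon_axial = 0.0007129
Final answer: epsilon_axial = 0.0007129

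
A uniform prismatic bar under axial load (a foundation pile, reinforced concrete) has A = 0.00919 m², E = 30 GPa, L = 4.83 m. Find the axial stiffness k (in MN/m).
Model: a uniform prismatic bar under axial load, so k = (A·E) / L.
Convert to SI units:
  E = 30 GPa = 3 × 10¹⁰ Pa
Substitute:
  k = (0.00919 × (3 × 10¹⁰)) / 4.83
  k = 5.708 × 10⁷ N/m
Convert: k = 5.708 × 10⁷ N/m = 57.08 MN/m
Final answer: k = 57.08 MN/m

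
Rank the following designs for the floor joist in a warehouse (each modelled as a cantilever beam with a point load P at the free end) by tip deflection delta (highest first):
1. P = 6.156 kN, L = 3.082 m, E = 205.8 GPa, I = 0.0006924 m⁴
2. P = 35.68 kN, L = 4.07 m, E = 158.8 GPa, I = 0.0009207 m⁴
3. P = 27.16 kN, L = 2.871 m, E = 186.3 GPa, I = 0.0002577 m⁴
Model: a cantilever beam with a point load P at the free end, so delta = (P·L^3) / (3·E·I) (SI units).
  Case 1: delta = (6156 × 3.082^3) / (3 × (2.058 × 10¹¹) × 0.0006924) = 0.0004216 m = 0.4216 mm
  Case 2: delta = (35680 × 4.07^3) / (3 × (1.588 × 10¹¹) × 0.0009207) = 0.005484 m = 5.484 mm
  Case 3: delta = (27160 × 2.871^3) / (3 × (1.863 × 10¹¹) × 0.0002577) = 0.004463 m = 4.463 mm
Ordering: 5.484 mm (case 2) > 4.463 mm (case 3) > 0.4216 mm (case 1)
Final answer: 2, 3, 1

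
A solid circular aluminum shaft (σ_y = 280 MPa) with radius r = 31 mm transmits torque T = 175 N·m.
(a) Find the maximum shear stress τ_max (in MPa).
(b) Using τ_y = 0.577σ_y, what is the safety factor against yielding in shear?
(a) For a solid circular shaft, τ_max = T·r/J with J = π·r^4/2, i.e. τ_max = 2·T / (π·r^3). Convert r = 31 mm = 0.031 m.
  τ_max = (2 × 175) / (π × 0.031^3) = 3.74 × 10⁶ Pa = 3.74 MPa
(b) τ_y = 0.577 × 280 = 161.56 MPa
  SF = τ_y/τ_max = 161.56 / 3.74 = 43.2
Final answer: (a) τ_max = 3.74 MPa, (b) SF = 43.2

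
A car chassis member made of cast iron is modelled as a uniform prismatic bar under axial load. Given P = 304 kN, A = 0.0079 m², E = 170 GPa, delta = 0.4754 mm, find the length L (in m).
Model: a uniform prismatic bar under axial load, so delta = (P·L) / (A·E).
Solve for L: L = (delta·A·E) / P.
Convert to SI units:
  P = 304 kN = 304000 N
  E = 170 GPa = 1.7 × 10¹¹ Pa
  delta = 0.4754 mm = 0.0004754 m
Substitute:
  L = (0.0004754 × 0.0079 × (1.7 × 10¹¹)) / 304000
  L = 2.1 m
Final answer: L = 2.1 m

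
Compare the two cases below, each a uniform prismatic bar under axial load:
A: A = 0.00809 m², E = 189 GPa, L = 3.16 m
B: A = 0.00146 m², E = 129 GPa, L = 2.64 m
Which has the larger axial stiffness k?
Model: a uniform prismatic bar under axial load, so k = (A·E) / L (SI units).
  A: k = (0.00809 × (1.89 × 10¹¹)) / 3.16 = 4.839 × 10⁸ N/m = 483.9 MN/m
  B: k = (0.00146 × (1.29 × 10¹¹)) / 2.64 = 7.134 × 10⁷ N/m = 71.34 MN/m
483.9 MN/m > 71.34 MN/m, so A is larger.
Final answer: A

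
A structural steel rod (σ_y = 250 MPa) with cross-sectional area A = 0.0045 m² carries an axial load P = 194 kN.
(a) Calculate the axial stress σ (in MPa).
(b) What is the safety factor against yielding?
(a) Axial stress σ = P/A. Convert P = 194 kN = 194000 N.
  σ = 194000 / 0.0045 = 4.311 × 10⁷ Pa = 43.11 MPa
(b) Safety factor SF = σ_y/σ = 250 / 43.11 = 5.799
Final answer: (a) σ = 43.11 MPa, (b) SF = 5.799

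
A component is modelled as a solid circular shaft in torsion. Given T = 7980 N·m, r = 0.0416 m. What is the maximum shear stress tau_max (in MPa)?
Model: a solid circular shaft in torsion, so tau_max = (2·T) / (π·r^3).
Substitute:
  tau_max = (2 × 7980) / (π × 0.0416^3)
  tau_max = 7.057 × 10⁷ Pa
Convert: tau_max = 7.057 × 10⁷ Pa = 70.57 MPa
Final answer: tau_max = 70.57 MPa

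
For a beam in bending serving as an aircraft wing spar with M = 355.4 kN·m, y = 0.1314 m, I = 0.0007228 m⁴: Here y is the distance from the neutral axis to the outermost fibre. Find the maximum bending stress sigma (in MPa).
Model: a beam in bending, so sigma = (M·y) / I.
Convert to SI units:
  M = 355.4 kN·m = 355400 N·m
Substitute:
  sigma = (355400 × 0.1314) / 0.0007228
  sigma = 6.461 × 10⁷ Pa
Convert: sigma = 6.461 × 10⁷ Pa = 64.61 MPa
Final answer: sigma = 64.61 MPa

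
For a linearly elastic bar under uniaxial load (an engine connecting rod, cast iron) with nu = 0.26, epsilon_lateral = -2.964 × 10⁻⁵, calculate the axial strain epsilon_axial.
Model: a linearly elastic bar under uniaxial load, so epsilon_lateral = -nu·epsilon_axial.
Solve for epsilon_axial: epsilon_axial = -epsilon_lateral / nu.
Substitute:
  epsilon_axial = -(-2.964 × 10⁻⁵) / 0.26
  epsilon_axial = 0.000114
Final answer: epsilon_axial = 0.000114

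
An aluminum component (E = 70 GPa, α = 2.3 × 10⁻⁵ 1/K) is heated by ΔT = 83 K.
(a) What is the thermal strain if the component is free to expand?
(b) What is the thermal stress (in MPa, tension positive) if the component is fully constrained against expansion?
(a) Free thermal strain ε_th = α·ΔT = (2.3 × 10⁻⁵) × 83 = 0.001909
(b) Fully constrained, the expansion is suppressed, so σ = -E·α·ΔT. Convert E = 70 GPa = 7 × 10¹⁰ Pa.
  σ = -(7 × 10¹⁰) × (2.3 × 10⁻⁵) × 83 = -1.336 × 10⁸ Pa = -133.6 MPa (compressive)
Final answer: (a) ε_th = 0.001909, (b) σ = -133.6 MPa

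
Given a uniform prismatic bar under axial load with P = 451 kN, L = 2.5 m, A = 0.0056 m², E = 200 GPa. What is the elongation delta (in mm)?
Model: a uniform prismatic bar under axial load, so delta = (P·L) / (A·E).
Convert to SI units:
  P = 451 kN = 451000 N
  E = 200 GPa = 2 × 10¹¹ Pa
Substitute:
  delta = (451000 × 2.5) / (0.0056 × (2 × 10¹¹))
  delta = 0.001007 m
Convert: delta = 0.001007 m = 1.007 mm
Final answer: delta = 1.007 mm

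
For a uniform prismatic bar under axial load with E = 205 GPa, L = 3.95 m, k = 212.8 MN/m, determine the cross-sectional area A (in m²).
Model: a uniform prismatic bar under axial load, so k = (A·E) / L.
Solve for A: A = (k·L) / E.
Convert to SI units:
  E = 205 GPa = 2.05 × 10¹¹ Pa
  k = 212.8 MN/m = 2.128 × 10⁸ N/m
Substitute:
  A = ((2.128 × 10⁸) × 3.95) / (2.05 × 10¹¹)
  A = 0.0041 m²
Final answer: A = 0.0041 m²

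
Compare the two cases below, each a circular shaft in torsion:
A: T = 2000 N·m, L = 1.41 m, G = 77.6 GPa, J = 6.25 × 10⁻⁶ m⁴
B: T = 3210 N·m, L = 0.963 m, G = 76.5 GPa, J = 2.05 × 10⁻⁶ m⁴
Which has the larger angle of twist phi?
Model: a circular shaft in torsion, so phi = (T·L) / (G·J) (SI units).
  A: phi = (2000 × 1.41) / ((7.76 × 10¹⁰) × (6.25 × 10⁻⁶)) = 0.005814 rad = 0.3331°
  B: phi = (3210 × 0.963) / ((7.65 × 10¹⁰) × (2.05 × 10⁻⁶)) = 0.01971 rad = 1.129°
1.129° > 0.3331°, so B is larger.
Final answer: B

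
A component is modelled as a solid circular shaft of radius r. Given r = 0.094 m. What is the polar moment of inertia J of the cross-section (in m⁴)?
Model: a solid circular shaft of radius r, so J = (π·r^4) / 2.
Substitute:
  J = (π × 0.094^4) / 2
  J = 0.0001226 m⁴
Final answer: J = 0.0001226 m⁴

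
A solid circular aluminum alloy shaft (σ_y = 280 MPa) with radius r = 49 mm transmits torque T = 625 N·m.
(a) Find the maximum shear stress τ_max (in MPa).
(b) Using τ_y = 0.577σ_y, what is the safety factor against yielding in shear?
(a) For a solid circular shaft, τ_max = T·r/J with J = π·r^4/2, i.e. τ_max = 2·T / (π·r^3). Convert r = 49 mm = 0.049 m.
  τ_max = (2 × 625) / (π × 0.049^3) = 3.382 × 10⁶ Pa = 3.382 MPa
(b) τ_y = 0.577 × 280 = 161.56 MPa
  SF = τ_y/τ_max = 161.56 / 3.382 = 47.77
Final answer: (a) τ_max = 3.382 MPa, (b) SF = 47.77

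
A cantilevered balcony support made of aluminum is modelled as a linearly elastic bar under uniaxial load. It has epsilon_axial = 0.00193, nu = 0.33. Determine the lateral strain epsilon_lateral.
Model: a linearly elastic bar under uniaxial load, so epsilon_lateral = -nu·epsilon_axial.
Substitute:
  epsilon_lateral = -(0.33 × 0.00193)
  epsilon_lateral = -0.0006369
Final answer: epsilon_lateral = -0.0006369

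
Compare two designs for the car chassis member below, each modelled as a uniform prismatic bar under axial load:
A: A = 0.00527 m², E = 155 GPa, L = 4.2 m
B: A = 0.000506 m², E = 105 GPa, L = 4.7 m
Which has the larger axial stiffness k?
Model: a uniform prismatic bar under axial load, so k = (A·E) / L (SI units).
  A: k = (0.00527 × (1.55 × 10¹¹)) / 4.2 = 1.945 × 10⁸ N/m = 194.5 MN/m
  B: k = (0.000506 × (1.05 × 10¹¹)) / 4.7 = 1.13 × 10⁷ N/m = 11.3 MN/m
194.5 MN/m > 11.3 MN/m, so A is larger.
Final answer: A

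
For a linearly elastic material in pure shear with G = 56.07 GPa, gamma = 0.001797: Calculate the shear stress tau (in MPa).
Model: a linearly elastic material in pure shear, so tau = G·gamma.
Convert to SI units:
  G = 56.07 GPa = 5.607 × 10¹⁰ Pa
Substitute:
  tau = (5.607 × 10¹⁰) × 0.001797
  tau = 1.008 × 10⁸ Pa
Convert: tau = 1.008 × 10⁸ Pa = 100.8 MPa
Final answer: tau = 100.8 MPa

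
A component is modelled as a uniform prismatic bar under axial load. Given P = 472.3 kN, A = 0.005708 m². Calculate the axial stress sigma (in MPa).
Model: a uniform prismatic bar under axial load, so sigma = P / A.
Convert to SI units:
  P = 472.3 kN = 472300 N
Substitute:
  sigma = 472300 / 0.005708
  sigma = 8.274 × 10⁷ Pa
Convert: sigma = 8.274 × 10⁷ Pa = 82.74 MPa
Final answer: sigma = 82.74 MPa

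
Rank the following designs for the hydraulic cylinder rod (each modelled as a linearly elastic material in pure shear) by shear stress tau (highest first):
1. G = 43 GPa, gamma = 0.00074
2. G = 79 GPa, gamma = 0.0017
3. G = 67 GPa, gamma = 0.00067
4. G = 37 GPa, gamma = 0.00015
Model: a linearly elastic material in pure shear, so tau = G·gamma (SI units).
  Case 1: tau = (4.3 × 10¹⁰) × 0.00074 = 3.182 × 10⁷ Pa = 31.82 MPa
  Case 2: tau = (7.9 × 10¹⁰) × 0.0017 = 1.343 × 10⁸ Pa = 134.3 MPa
  Case 3: tau = (6.7 × 10¹⁰) × 0.00067 = 4.489 × 10⁷ Pa = 44.89 MPa
  Case 4: tau = (3.7 × 10¹⁰) × 0.00015 = 5.55 × 10⁶ Pa = 5.55 MPa
Ordering: 134.3 MPa (case 2) > 44.89 MPa (case 3) > 31.82 MPa (case 1) > 5.55 MPa (case 4)
Final answer: 2, 3, 1, 4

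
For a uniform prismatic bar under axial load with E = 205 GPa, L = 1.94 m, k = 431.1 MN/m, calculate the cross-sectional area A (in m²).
Model: a uniform prismatic bar under axial load, so k = (A·E) / L.
Solve for A: A = (k·L) / E.
Convert to SI units:
  E = 205 GPa = 2.05 × 10¹¹ Pa
  k = 431.1 MN/m = 4.311 × 10⁸ N/m
Substitute:
  A = ((4.311 × 10⁸) × 1.94) / (2.05 × 10¹¹)
  A = 0.00408 m²
Final answer: A = 0.00408 m²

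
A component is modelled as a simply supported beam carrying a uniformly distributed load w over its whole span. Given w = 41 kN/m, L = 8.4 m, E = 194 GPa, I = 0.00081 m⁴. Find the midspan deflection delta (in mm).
Model: a simply supported beam carrying a uniformly distributed load w over its whole span, so delta = (5·w·L^4) / (384·E·I).
Convert to SI units:
  w = 41 kN/m = 41000 N/m
  E = 194 GPa = 1.94 × 10¹¹ Pa
Substitute:
  delta = (5 × 41000 × 8.4^4) / (384 × (1.94 × 10¹¹) × 0.00081)
  delta = 0.01691 m
Convert: delta = 0.01691 m = 16.91 mm
Final answer: delta = 16.91 mm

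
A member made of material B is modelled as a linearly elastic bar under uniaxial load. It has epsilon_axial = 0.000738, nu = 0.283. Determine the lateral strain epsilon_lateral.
Model: a linearly elastic bar under uniaxial load, so epsilon_lateral = -nu·epsilon_axial.
Substitute:
  epsilon_lateral = -(0.283 × 0.000738)
  epsilon_lateral = -0.0002089
Final answer: epsilon_lateral = -0.0002089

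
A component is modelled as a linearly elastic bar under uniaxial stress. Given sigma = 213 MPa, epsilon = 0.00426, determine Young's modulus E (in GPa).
Model: a linearly elastic bar under uniaxial stress, so epsilon = sigma / E.
Solve for E: E = sigma / epsilon.
Convert to SI units:
  sigma = 213 MPa = 2.13 × 10⁸ Pa
Substitute:
  E = (2.13 × 10⁸) / 0.00426
  E = 5 × 10¹⁰ Pa
Convert: E = 5 × 10¹⁰ Pa = 50 GPa
Final answer: E = 50 GPa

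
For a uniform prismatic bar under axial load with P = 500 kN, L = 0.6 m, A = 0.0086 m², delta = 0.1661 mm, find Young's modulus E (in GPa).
Model: a uniform prismatic bar under axial load, so delta = (P·L) / (A·E).
Solve for E: E = (P·L) / (delta·A).
Convert to SI units:
  P = 500 kN = 500000 N
  delta = 0.1661 mm = 0.0001661 m
Substitute:
  E = (500000 × 0.6) / (0.0001661 × 0.0086)
  E = 2.1 × 10¹¹ Pa
Convert: E = 2.1 × 10¹¹ Pa = 210 GPa
Final answer: E = 210 GPa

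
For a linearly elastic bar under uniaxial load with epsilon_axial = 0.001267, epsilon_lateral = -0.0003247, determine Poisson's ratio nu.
Model: a linearly elastic bar under uniaxial load, so epsilon_lateral = -nu·epsilon_axial.
Solve for nu: nu = -epsilon_lateral / epsilon_axial.
Substitute:
  nu = -(-0.0003247) / 0.001267
  nu = 0.2563
Final answer: nu = 0.2563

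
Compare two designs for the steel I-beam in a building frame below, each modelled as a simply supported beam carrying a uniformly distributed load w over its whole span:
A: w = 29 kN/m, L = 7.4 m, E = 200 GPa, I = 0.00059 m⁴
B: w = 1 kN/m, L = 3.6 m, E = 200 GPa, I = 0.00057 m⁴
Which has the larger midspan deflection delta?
Model: a simply supported beam carrying a uniformly distributed load w over its whole span, so delta = (5·w·L^4) / (384·E·I) (SI units).
  A: delta = (5 × 29000 × 7.4^4) / (384 × (2 × 10¹¹) × 0.00059) = 0.009596 m = 9.596 mm
  B: delta = (5 × 1000 × 3.6^4) / (384 × (2 × 10¹¹) × 0.00057) = 1.918 × 10⁻⁵ m = 0.01918 mm
9.596 mm > 0.01918 mm, so A is larger.
Final answer: A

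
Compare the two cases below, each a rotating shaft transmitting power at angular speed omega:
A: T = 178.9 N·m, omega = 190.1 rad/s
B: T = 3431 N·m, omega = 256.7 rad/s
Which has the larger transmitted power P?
Model: a rotating shaft transmitting power at angular speed omega, so P = T·omega (SI units).
  A: P = 178.9 × 190.1 = 34010 W = 34.01 kW
  B: P = 3431 × 256.7 = 880700 W = 880.7 kW
880.7 kW > 34.01 kW, so B is larger.
Final answer: B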